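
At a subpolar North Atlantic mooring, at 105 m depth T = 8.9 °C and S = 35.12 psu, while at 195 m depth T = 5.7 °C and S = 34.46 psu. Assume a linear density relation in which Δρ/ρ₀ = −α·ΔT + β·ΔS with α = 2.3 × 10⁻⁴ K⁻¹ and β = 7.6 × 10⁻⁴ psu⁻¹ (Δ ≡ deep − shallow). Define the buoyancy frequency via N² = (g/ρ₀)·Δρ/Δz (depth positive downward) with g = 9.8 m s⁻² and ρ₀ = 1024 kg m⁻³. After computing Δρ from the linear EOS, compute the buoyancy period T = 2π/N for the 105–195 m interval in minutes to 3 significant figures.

ΔT = -3.2 K, ΔS = -0.66 psu (deep − shallow).
Δρ/ρ₀ = −αΔT + βΔS = 7.36 × 10⁻⁴ − 5.016 × 10⁻⁴ = 2.344 × 10⁻⁴, so Δρ ≈ 0.2400 kg m⁻³.
N² = (g/ρ₀)·Δρ/Δz = g·(Δρ/ρ₀)/Δz = 9.8 × 2.344 × 10⁻⁴ / 90 = 2.5524 × 10⁻⁵ s⁻².
N = √(2.5524 × 10⁻⁵) = 5.0521 × 10⁻³ rad s⁻¹ → T = 2π/N = 1.2437 × 10³ s = 20.728 min ≈ 20.7 min.

20.7 min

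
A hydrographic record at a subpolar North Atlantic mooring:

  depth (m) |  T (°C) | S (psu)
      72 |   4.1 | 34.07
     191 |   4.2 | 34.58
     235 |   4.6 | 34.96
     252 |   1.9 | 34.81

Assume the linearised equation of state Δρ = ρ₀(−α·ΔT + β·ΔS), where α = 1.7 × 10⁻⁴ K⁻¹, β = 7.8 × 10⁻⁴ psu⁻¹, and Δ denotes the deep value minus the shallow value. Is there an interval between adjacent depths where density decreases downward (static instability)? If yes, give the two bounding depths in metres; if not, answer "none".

Evaluate Δρ/ρ₀ = −αΔT + βΔS across each adjacent pair:
  72–191 m: −αΔT+βΔS = −(1.7 × 10⁻⁴)(+0.1)+(7.8 × 10⁻⁴)(+0.51) = 3.8 × 10⁻⁴ → stable
  191–235 m: −αΔT+βΔS = −(1.7 × 10⁻⁴)(+0.4)+(7.8 × 10⁻⁴)(+0.38) = 2.3 × 10⁻⁴ → stable
  235–252 m: −αΔT+βΔS = −(1.7 × 10⁻⁴)(-2.7)+(7.8 × 10⁻⁴)(-0.15) = 3.4 × 10⁻⁴ → stable
Every interval has Δρ > 0: the column is stably stratified throughout.

none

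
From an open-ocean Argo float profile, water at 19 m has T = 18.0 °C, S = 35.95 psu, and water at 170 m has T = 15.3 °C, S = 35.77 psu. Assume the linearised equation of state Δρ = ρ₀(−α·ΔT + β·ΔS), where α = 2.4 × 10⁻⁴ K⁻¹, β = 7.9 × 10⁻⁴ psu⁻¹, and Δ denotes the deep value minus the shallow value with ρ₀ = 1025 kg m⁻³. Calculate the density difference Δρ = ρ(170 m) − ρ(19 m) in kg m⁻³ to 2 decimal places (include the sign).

ΔT = -2.7 K, ΔS = -0.18 psu (deep − shallow).
Δρ/ρ₀ = −(2.4 × 10⁻⁴)(-2.7) + (7.9 × 10⁻⁴)(-0.18) = 5.058 × 10⁻⁴.
Δρ = 1025 × (5.058 × 10⁻⁴) = +0.52 kg m⁻³.
Positive Δρ: denser below, stable.

+0.52 kg m⁻³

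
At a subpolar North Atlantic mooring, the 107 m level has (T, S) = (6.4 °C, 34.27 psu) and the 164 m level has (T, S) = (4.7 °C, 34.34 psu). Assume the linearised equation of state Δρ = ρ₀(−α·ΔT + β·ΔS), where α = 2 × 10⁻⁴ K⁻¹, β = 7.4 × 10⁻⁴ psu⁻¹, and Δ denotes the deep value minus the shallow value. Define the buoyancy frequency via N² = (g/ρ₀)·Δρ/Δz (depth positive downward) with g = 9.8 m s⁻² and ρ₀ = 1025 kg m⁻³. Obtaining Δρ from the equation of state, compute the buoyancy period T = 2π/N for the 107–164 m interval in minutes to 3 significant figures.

12.8 min

ΔT = -1.7 K, ΔS = +0.07 psu (deep − shallow).
Δρ/ρ₀ = −αΔT + βΔS = 3.40 × 10⁻⁴ + 5.18 × 10⁻⁵ = 3.918 × 10⁻⁴, so Δρ ≈ 0.4016 kg m⁻³.
N² = (g/ρ₀)·Δρ/Δz = g·(Δρ/ρ₀)/Δz = 9.8 × 3.918 × 10⁻⁴ / 57 = 6.7362 × 10⁻⁵ s⁻².
N = √(6.7362 × 10⁻⁵) = 8.2074 × 10⁻³ rad s⁻¹ → T = 2π/N = 765.55 s = 12.759 min ≈ 12.8 min.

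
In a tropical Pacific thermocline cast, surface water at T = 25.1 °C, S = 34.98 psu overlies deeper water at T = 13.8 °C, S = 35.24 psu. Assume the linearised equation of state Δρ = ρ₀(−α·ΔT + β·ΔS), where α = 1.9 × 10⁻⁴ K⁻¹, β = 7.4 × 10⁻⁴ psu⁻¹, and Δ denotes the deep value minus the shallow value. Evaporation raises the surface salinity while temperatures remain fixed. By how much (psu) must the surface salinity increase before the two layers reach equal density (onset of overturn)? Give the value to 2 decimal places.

3.16 psu

Neutral buoyancy requires −α(T_deep − T_surf) + β(S_deep − S_surf′) = 0.
S_surf′ = S_deep − (α/β)·ΔT = 35.24 − (1.9 × 10⁻⁴/7.4 × 10⁻⁴)·(-11.3) = 38.1414 psu.
Increase required: 38.1414 − 34.98 = 3.1614 psu.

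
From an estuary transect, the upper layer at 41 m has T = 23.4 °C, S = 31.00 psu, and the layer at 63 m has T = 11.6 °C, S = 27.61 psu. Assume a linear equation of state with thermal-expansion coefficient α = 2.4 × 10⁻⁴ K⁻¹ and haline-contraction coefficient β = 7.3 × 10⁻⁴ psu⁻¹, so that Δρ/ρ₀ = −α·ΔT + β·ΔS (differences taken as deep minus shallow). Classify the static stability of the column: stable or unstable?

stable

ΔT = 11.6 − 23.4 = -11.8 K and ΔS = 27.61 − 31.00 = -3.39 psu (deep − shallow).
−αΔT = 2.832 × 10⁻³; βΔS = -2.4747 × 10⁻³; sum Δρ/ρ₀ = 3.573 × 10⁻⁴.
Δρ/ρ₀ > 0, so Δρ > 0: deeper water is denser → statically stable.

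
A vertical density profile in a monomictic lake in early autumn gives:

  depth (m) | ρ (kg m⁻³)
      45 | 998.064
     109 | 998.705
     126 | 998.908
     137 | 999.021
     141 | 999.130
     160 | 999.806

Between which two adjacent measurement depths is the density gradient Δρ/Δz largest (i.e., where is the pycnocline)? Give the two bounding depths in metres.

Compute the density gradient over each adjacent pair:
  45–109 m: Δρ/Δz = 0.641/64 = 0.010 kg m⁻⁴
  109–126 m: Δρ/Δz = 0.203/17 = 0.012 kg m⁻⁴
  126–137 m: Δρ/Δz = 0.113/11 = 0.010 kg m⁻⁴
  137–141 m: Δρ/Δz = 0.109/4 = 0.027 kg m⁻⁴
  141–160 m: Δρ/Δz = 0.676/19 = 0.036 kg m⁻⁴
The largest gradient is in the 141–160 m interval — the pycnocline.

141–160 m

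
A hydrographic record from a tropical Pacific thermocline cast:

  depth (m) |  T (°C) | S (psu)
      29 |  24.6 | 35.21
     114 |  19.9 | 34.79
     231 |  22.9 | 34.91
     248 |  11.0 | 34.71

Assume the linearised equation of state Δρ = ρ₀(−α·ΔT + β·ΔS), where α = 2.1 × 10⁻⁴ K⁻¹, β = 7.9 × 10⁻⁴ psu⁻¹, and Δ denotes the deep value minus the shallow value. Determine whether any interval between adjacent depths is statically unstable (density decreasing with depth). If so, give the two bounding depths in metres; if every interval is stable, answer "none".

Evaluate Δρ/ρ₀ = −αΔT + βΔS across each adjacent pair:
  29–114 m: −αΔT+βΔS = −(2.1 × 10⁻⁴)(-4.7)+(7.9 × 10⁻⁴)(-0.42) = 6.6 × 10⁻⁴ → stable
  114–231 m: −αΔT+βΔS = −(2.1 × 10⁻⁴)(+3.0)+(7.9 × 10⁻⁴)(+0.12) = -5.4 × 10⁻⁴ → UNSTABLE
  231–248 m: −αΔT+βΔS = −(2.1 × 10⁻⁴)(-11.9)+(7.9 × 10⁻⁴)(-0.20) = 2.3 × 10⁻³ → stable
The 114–231 m interval has Δρ < 0: lighter water underlies denser water.

114–231 m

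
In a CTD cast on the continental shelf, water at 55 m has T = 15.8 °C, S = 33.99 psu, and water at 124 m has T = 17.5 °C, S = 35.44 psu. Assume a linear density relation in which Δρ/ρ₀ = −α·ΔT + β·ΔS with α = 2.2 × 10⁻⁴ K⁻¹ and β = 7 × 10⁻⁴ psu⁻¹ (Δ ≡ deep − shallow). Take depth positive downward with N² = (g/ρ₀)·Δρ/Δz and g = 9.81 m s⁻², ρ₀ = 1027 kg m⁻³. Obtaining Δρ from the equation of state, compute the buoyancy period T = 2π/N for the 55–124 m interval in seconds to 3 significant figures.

658 s

ΔT = +1.7 K, ΔS = +1.45 psu (deep − shallow).
Δρ/ρ₀ = −αΔT + βΔS = -3.74 × 10⁻⁴ + 1.015 × 10⁻³ = 6.41 × 10⁻⁴, so Δρ ≈ 0.6583 kg m⁻³.
N² = (g/ρ₀)·Δρ/Δz = g·(Δρ/ρ₀)/Δz = 9.81 × 6.41 × 10⁻⁴ / 69 = 9.1133 × 10⁻⁵ s⁻².
N = √(9.1133 × 10⁻⁵) = 9.5464 × 10⁻³ rad s⁻¹ → T = 2π/N = 658.17 s ≈ 658 s.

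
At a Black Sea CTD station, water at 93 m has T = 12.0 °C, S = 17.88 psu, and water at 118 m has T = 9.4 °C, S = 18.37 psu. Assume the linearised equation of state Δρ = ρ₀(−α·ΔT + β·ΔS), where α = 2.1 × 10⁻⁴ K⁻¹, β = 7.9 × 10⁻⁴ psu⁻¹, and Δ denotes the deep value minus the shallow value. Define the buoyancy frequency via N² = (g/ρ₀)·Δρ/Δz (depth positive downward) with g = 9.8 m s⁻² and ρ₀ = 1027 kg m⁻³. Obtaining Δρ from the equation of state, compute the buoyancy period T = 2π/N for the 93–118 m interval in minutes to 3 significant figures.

ΔT = -2.6 K, ΔS = +0.49 psu (deep − shallow).
Δρ/ρ₀ = −αΔT + βΔS = 5.46 × 10⁻⁴ + 3.871 × 10⁻⁴ = 9.331 × 10⁻⁴, so Δρ ≈ 0.9583 kg m⁻³.
N² = (g/ρ₀)·Δρ/Δz = g·(Δρ/ρ₀)/Δz = 9.8 × 9.331 × 10⁻⁴ / 25 = 3.6578 × 10⁻⁴ s⁻².
N = √(3.6578 × 10⁻⁴) = 0.019125 rad s⁻¹ → T = 2π/N = 328.53 s = 5.4755 min ≈ 5.48 min.

5.48 min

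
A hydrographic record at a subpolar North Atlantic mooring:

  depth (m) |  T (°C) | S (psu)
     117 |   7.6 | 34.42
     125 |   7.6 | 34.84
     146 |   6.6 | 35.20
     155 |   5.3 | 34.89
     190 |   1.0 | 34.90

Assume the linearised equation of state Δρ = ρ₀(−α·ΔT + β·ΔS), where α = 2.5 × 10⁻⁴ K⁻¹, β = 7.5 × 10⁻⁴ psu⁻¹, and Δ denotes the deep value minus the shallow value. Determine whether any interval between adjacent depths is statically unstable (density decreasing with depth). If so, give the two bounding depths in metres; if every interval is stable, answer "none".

none

Evaluate Δρ/ρ₀ = −αΔT + βΔS across each adjacent pair:
  117–125 m: −αΔT+βΔS = −(2.5 × 10⁻⁴)(+0.0)+(7.5 × 10⁻⁴)(+0.42) = 3.2 × 10⁻⁴ → stable
  125–146 m: −αΔT+βΔS = −(2.5 × 10⁻⁴)(-1.0)+(7.5 × 10⁻⁴)(+0.36) = 5.2 × 10⁻⁴ → stable
  146–155 m: −αΔT+βΔS = −(2.5 × 10⁻⁴)(-1.3)+(7.5 × 10⁻⁴)(-0.31) = 9.3 × 10⁻⁵ → stable
  155–190 m: −αΔT+βΔS = −(2.5 × 10⁻⁴)(-4.3)+(7.5 × 10⁻⁴)(+0.01) = 1.1 × 10⁻³ → stable
Every interval has Δρ > 0: the column is stably stratified throughout.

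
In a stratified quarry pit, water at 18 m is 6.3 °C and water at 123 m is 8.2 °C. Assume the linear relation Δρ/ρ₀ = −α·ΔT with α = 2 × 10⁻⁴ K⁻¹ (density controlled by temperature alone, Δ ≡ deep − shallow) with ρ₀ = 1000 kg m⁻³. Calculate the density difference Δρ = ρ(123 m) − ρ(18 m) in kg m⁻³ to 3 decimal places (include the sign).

-0.380 kg m⁻³

ΔT = +1.9 K, Δρ/ρ₀ = −αΔT = -3.80 × 10⁻⁴.
Δρ = 1000 × (-3.80 × 10⁻⁴) = -0.380 kg m⁻³.
Negative Δρ: lighter below, statically unstable.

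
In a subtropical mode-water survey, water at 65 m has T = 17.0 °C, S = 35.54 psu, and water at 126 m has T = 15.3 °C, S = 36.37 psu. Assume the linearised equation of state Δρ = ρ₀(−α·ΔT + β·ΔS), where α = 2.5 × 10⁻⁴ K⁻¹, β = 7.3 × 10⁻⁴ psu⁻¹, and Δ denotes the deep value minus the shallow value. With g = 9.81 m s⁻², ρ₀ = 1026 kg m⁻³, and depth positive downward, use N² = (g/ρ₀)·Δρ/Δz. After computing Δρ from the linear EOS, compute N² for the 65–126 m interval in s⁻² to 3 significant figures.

ΔT = -1.7 K, ΔS = +0.83 psu (deep − shallow).
Δρ/ρ₀ = −αΔT + βΔS = 4.25 × 10⁻⁴ + 6.059 × 10⁻⁴ = 1.0309 × 10⁻³, so Δρ ≈ 1.058 kg m⁻³.
N² = (g/ρ₀)·Δρ/Δz = g·(Δρ/ρ₀)/Δz = 9.81 × 1.0309 × 10⁻³ / 61 = 1.6579 × 10⁻⁴ s⁻² ≈ 1.66 × 10⁻⁴ s⁻².

1.66 × 10⁻⁴ s⁻²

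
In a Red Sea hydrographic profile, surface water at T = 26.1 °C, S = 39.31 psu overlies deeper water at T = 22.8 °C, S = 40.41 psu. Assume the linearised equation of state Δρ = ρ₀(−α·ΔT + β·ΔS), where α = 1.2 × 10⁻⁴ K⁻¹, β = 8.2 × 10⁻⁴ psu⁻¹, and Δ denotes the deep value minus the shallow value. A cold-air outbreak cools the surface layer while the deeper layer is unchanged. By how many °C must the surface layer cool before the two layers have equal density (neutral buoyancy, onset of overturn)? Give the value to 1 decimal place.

10.8 °C

Neutral buoyancy requires Δρ = 0, i.e. −α(T_deep − T_surf′) + β(S_deep − S_surf) = 0.
T_surf′ = T_deep − (β/α)·ΔS = 22.8 − (8.2 × 10⁻⁴/1.2 × 10⁻⁴)·(+1.10) = 15.283 °C.
Cooling required: 26.1 − (15.283) = 10.817 °C.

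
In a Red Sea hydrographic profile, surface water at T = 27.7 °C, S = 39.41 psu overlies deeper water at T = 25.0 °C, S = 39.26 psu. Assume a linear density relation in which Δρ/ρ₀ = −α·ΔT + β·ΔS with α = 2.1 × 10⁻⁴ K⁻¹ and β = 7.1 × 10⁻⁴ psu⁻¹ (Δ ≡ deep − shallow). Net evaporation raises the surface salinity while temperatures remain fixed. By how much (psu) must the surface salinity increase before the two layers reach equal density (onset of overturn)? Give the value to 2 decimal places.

0.65 psu

Neutral buoyancy requires −α(T_deep − T_surf) + β(S_deep − S_surf′) = 0.
S_surf′ = S_deep − (α/β)·ΔT = 39.26 − (2.1 × 10⁻⁴/7.1 × 10⁻⁴)·(-2.7) = 40.0586 psu.
Increase required: 40.0586 − 39.41 = 0.6486 psu.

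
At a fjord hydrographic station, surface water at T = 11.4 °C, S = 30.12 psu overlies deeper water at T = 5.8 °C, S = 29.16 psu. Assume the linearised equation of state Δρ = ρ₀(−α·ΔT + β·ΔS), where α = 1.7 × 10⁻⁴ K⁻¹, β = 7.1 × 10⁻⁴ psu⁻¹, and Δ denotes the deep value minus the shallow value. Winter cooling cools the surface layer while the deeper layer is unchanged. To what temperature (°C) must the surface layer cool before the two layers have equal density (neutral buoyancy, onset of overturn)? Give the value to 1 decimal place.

9.8 °C

Neutral buoyancy requires Δρ = 0, i.e. −α(T_deep − T_surf′) + β(S_deep − S_surf) = 0.
T_surf′ = T_deep − (β/α)·ΔS = 5.8 − (7.1 × 10⁻⁴/1.7 × 10⁻⁴)·(-0.96) = 9.809 °C.
Cooling required: 11.4 − (9.809) = 1.591 °C.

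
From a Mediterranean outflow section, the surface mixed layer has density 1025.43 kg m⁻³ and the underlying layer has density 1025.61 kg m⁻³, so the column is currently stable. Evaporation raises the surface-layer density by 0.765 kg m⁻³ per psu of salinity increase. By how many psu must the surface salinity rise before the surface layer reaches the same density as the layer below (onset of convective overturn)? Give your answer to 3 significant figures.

Density deficit of the surface layer: 1025.61 − 1025.43 = 0.18 kg m⁻³.
Required change = 0.18 / 0.765 = 0.235 psu.

0.235 psu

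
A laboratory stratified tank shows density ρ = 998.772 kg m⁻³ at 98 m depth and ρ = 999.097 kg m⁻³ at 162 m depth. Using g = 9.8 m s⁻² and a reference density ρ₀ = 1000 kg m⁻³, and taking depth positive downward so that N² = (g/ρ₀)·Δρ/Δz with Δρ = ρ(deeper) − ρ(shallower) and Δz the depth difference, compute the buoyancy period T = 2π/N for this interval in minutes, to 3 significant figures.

14.8 min

Δρ = 999.097 − 998.772 = 0.325 kg m⁻³ over Δz = 162 − 98 = 64 m.
N² = (9.8/1000) × (0.325/64) = 4.9766 × 10⁻⁵ s⁻².
N = √(4.9766 × 10⁻⁵) = 7.0545 × 10⁻³ rad s⁻¹, so T = 2π/N = 890.66 s = 14.844 min ≈ 14.8 min.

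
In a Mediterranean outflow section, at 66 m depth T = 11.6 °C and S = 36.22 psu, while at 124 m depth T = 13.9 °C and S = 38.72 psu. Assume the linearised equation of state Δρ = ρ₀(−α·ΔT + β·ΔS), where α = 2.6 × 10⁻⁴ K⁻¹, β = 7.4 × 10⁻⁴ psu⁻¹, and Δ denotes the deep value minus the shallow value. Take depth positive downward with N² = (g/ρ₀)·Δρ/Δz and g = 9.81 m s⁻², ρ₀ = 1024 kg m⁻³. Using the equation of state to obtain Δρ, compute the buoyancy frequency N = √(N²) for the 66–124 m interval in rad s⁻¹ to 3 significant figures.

ΔT = +2.3 K, ΔS = +2.50 psu (deep − shallow).
Δρ/ρ₀ = −αΔT + βΔS = -5.98 × 10⁻⁴ + 1.85 × 10⁻³ = 1.252 × 10⁻³, so Δρ ≈ 1.282 kg m⁻³.
N² = (g/ρ₀)·Δρ/Δz = g·(Δρ/ρ₀)/Δz = 9.81 × 1.252 × 10⁻³ / 58 = 2.1176 × 10⁻⁴ s⁻².
N = √(2.1176 × 10⁻⁴) = 0.014552 rad s⁻¹ ≈ 0.0146 rad s⁻¹.

0.0146 rad s⁻¹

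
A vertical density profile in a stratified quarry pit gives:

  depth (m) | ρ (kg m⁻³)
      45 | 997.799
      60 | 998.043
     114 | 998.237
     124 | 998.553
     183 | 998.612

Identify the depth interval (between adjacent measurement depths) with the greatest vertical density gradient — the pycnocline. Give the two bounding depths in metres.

Compute the density gradient over each adjacent pair:
  45–60 m: Δρ/Δz = 0.244/15 = 0.016 kg m⁻⁴
  60–114 m: Δρ/Δz = 0.194/54 = 3.6 × 10⁻³ kg m⁻⁴
  114–124 m: Δρ/Δz = 0.316/10 = 0.032 kg m⁻⁴
  124–183 m: Δρ/Δz = 0.059/59 = 1.0 × 10⁻³ kg m⁻⁴
The largest gradient is in the 114–124 m interval — the pycnocline.

114–124 m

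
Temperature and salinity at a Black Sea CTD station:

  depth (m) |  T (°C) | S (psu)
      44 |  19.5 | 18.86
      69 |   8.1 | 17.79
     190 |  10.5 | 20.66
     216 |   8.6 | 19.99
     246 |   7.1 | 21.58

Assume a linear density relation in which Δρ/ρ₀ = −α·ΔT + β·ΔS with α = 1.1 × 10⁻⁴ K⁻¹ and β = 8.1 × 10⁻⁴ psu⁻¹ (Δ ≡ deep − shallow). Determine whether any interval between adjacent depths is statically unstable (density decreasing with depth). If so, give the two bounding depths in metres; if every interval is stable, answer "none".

190–216 m

Evaluate Δρ/ρ₀ = −αΔT + βΔS across each adjacent pair:
  44–69 m: −αΔT+βΔS = −(1.1 × 10⁻⁴)(-11.4)+(8.1 × 10⁻⁴)(-1.07) = 3.9 × 10⁻⁴ → stable
  69–190 m: −αΔT+βΔS = −(1.1 × 10⁻⁴)(+2.4)+(8.1 × 10⁻⁴)(+2.87) = 2.1 × 10⁻³ → stable
  190–216 m: −αΔT+βΔS = −(1.1 × 10⁻⁴)(-1.9)+(8.1 × 10⁻⁴)(-0.67) = -3.3 × 10⁻⁴ → UNSTABLE
  216–246 m: −αΔT+βΔS = −(1.1 × 10⁻⁴)(-1.5)+(8.1 × 10⁻⁴)(+1.59) = 1.5 × 10⁻³ → stable
The 190–216 m interval has Δρ < 0: lighter water underlies denser water.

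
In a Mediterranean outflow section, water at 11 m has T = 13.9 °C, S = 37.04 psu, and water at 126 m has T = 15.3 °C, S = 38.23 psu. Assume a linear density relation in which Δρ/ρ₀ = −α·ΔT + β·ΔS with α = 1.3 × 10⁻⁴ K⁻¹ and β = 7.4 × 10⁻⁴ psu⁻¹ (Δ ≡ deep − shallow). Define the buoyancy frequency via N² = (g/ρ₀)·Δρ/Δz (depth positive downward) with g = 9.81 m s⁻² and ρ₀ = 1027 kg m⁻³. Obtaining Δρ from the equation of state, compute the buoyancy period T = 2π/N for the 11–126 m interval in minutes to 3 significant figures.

ΔT = +1.4 K, ΔS = +1.19 psu (deep − shallow).
Δρ/ρ₀ = −αΔT + βΔS = -1.82 × 10⁻⁴ + 8.806 × 10⁻⁴ = 6.986 × 10⁻⁴, so Δρ ≈ 0.7175 kg m⁻³.
N² = (g/ρ₀)·Δρ/Δz = g·(Δρ/ρ₀)/Δz = 9.81 × 6.986 × 10⁻⁴ / 115 = 5.9594 × 10⁻⁵ s⁻².
N = √(5.9594 × 10⁻⁵) = 7.7197 × 10⁻³ rad s⁻¹ → T = 2π/N = 813.92 s = 13.565 min ≈ 13.6 min.

13.6 min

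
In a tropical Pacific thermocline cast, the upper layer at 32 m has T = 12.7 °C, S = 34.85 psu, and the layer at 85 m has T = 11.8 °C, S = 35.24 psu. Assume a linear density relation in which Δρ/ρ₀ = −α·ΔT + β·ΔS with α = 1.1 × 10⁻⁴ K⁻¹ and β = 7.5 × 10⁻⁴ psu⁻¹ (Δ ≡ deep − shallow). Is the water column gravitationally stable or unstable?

stable

ΔT = 11.8 − 12.7 = -0.9 K and ΔS = 35.24 − 34.85 = +0.39 psu (deep − shallow).
−αΔT = 9.90 × 10⁻⁵; βΔS = 2.925 × 10⁻⁴; sum Δρ/ρ₀ = 3.915 × 10⁻⁴.
Δρ/ρ₀ > 0, so Δρ > 0: deeper water is denser → statically stable.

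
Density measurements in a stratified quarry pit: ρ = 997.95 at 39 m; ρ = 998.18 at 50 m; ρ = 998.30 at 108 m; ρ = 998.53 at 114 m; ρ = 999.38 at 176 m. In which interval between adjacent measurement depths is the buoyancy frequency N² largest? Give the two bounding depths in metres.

108–114 m

Compute the density gradient over each adjacent pair:
  39–50 m: Δρ/Δz = 0.23/11 = 0.021 kg m⁻⁴
  50–108 m: Δρ/Δz = 0.12/58 = 2.1 × 10⁻³ kg m⁻⁴
  108–114 m: Δρ/Δz = 0.23/6 = 0.038 kg m⁻⁴
  114–176 m: Δρ/Δz = 0.85/62 = 0.014 kg m⁻⁴
The largest gradient is in the 108–114 m interval — the pycnocline.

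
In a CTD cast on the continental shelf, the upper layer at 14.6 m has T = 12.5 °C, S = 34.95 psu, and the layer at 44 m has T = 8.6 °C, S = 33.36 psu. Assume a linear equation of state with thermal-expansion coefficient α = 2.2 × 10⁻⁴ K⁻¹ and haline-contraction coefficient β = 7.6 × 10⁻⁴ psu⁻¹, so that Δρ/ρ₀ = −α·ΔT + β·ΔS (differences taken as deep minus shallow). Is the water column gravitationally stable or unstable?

unstable

ΔT = 8.6 − 12.5 = -3.9 K and ΔS = 33.36 − 34.95 = -1.59 psu (deep − shallow).
−αΔT = 8.58 × 10⁻⁴; βΔS = -1.2084 × 10⁻³; sum Δρ/ρ₀ = -3.504 × 10⁻⁴.
Δρ/ρ₀ < 0, so Δρ < 0: deeper water is lighter → statically unstable; the column would overturn.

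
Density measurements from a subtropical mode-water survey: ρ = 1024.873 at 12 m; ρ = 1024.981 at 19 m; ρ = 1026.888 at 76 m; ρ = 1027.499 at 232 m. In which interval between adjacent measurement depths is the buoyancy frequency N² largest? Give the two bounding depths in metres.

19–76 m

Compute the density gradient over each adjacent pair:
  12–19 m: Δρ/Δz = 0.108/7 = 0.015 kg m⁻⁴
  19–76 m: Δρ/Δz = 1.907/57 = 0.033 kg m⁻⁴
  76–232 m: Δρ/Δz = 0.611/156 = 3.9 × 10⁻³ kg m⁻⁴
The largest gradient is in the 19–76 m interval — the pycnocline.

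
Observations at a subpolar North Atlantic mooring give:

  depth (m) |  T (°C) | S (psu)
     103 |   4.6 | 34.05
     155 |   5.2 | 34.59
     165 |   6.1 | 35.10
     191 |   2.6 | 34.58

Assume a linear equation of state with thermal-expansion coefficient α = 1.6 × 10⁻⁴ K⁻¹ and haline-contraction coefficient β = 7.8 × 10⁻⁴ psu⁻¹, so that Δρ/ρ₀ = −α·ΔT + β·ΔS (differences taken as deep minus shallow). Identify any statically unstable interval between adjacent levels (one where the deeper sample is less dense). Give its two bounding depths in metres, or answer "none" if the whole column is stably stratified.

none

Evaluate Δρ/ρ₀ = −αΔT + βΔS across each adjacent pair:
  103–155 m: −αΔT+βΔS = −(1.6 × 10⁻⁴)(+0.6)+(7.8 × 10⁻⁴)(+0.54) = 3.3 × 10⁻⁴ → stable
  155–165 m: −αΔT+βΔS = −(1.6 × 10⁻⁴)(+0.9)+(7.8 × 10⁻⁴)(+0.51) = 2.5 × 10⁻⁴ → stable
  165–191 m: −αΔT+βΔS = −(1.6 × 10⁻⁴)(-3.5)+(7.8 × 10⁻⁴)(-0.52) = 1.5 × 10⁻⁴ → stable
Every interval has Δρ > 0: the column is stably stratified throughout.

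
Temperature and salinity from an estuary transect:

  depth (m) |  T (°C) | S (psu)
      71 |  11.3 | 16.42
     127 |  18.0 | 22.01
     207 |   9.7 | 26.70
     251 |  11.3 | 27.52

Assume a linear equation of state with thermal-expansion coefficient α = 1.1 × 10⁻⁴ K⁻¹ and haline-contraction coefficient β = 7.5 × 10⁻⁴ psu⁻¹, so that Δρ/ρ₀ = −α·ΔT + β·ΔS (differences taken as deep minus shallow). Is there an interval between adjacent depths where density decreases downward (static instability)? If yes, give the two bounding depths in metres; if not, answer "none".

none

Evaluate Δρ/ρ₀ = −αΔT + βΔS across each adjacent pair:
  71–127 m: −αΔT+βΔS = −(1.1 × 10⁻⁴)(+6.7)+(7.5 × 10⁻⁴)(+5.59) = 3.5 × 10⁻³ → stable
  127–207 m: −αΔT+βΔS = −(1.1 × 10⁻⁴)(-8.3)+(7.5 × 10⁻⁴)(+4.69) = 4.4 × 10⁻³ → stable
  207–251 m: −αΔT+βΔS = −(1.1 × 10⁻⁴)(+1.6)+(7.5 × 10⁻⁴)(+0.82) = 4.4 × 10⁻⁴ → stable
Every interval has Δρ > 0: the column is stably stratified throughout.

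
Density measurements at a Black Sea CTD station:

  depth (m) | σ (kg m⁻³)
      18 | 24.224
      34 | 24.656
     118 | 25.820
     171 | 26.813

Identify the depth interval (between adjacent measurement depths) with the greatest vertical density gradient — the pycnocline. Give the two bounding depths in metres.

Compute the density gradient over each adjacent pair:
  18–34 m: Δρ/Δz = 0.432/16 = 0.027 kg m⁻⁴
  34–118 m: Δρ/Δz = 1.164/84 = 0.014 kg m⁻⁴
  118–171 m: Δρ/Δz = 0.993/53 = 0.019 kg m⁻⁴
The largest gradient is in the 18–34 m interval — the pycnocline.

18–34 m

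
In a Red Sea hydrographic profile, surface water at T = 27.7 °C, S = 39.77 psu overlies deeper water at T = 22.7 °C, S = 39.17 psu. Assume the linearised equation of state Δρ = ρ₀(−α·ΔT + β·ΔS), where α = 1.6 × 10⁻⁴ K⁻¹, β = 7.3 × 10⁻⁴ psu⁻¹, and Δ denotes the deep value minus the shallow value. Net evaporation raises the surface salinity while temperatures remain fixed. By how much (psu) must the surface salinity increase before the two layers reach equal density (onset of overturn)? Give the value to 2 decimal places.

0.50 psu

Neutral buoyancy requires −α(T_deep − T_surf) + β(S_deep − S_surf′) = 0.
S_surf′ = S_deep − (α/β)·ΔT = 39.17 − (1.6 × 10⁻⁴/7.3 × 10⁻⁴)·(-5.0) = 40.2659 psu.
Increase required: 40.2659 − 39.77 = 0.4959 psu.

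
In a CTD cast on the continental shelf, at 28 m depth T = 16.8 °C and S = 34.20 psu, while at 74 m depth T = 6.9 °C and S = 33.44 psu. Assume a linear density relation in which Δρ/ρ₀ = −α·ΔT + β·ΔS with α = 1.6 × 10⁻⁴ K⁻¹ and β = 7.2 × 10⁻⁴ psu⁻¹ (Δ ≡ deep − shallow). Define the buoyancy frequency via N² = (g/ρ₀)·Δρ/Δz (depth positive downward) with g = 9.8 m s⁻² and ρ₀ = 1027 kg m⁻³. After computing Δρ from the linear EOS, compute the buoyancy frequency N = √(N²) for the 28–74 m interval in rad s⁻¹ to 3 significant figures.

0.0149 rad s⁻¹

ΔT = -9.9 K, ΔS = -0.76 psu (deep − shallow).
Δρ/ρ₀ = −αΔT + βΔS = 1.584 × 10⁻³ − 5.472 × 10⁻⁴ = 1.0368 × 10⁻³, so Δρ ≈ 1.065 kg m⁻³.
N² = (g/ρ₀)·Δρ/Δz = g·(Δρ/ρ₀)/Δz = 9.8 × 1.0368 × 10⁻³ / 46 = 2.2088 × 10⁻⁴ s⁻².
N = √(2.2088 × 10⁻⁴) = 0.014862 rad s⁻¹ ≈ 0.0149 rad s⁻¹.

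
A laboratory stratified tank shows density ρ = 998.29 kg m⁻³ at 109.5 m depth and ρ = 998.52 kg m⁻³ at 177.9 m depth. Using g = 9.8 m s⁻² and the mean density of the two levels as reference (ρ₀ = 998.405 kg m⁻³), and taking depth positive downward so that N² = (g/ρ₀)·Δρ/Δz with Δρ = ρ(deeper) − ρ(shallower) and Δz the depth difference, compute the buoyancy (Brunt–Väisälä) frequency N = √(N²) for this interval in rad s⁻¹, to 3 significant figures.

Δρ = 998.52 − 998.29 = 0.23 kg m⁻³ over Δz = 177.9 − 109.5 = 68.4 m.
N² = (9.8/998.405) × (0.23/68.4) = 3.3006 × 10⁻⁵ s⁻².
N = √(3.3006 × 10⁻⁵) = 5.7451 × 10⁻³ rad s⁻¹ ≈ 5.75 × 10⁻³ rad s⁻¹.

5.75 × 10⁻³ rad s⁻¹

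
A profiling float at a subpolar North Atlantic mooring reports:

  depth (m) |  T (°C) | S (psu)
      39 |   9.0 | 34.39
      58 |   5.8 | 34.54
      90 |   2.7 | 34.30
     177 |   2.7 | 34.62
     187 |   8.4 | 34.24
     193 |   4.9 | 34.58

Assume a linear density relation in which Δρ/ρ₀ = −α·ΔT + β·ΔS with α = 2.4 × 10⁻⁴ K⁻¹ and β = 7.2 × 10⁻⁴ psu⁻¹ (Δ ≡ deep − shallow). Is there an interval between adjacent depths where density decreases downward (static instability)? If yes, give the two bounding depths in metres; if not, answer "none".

177–187 m

Evaluate Δρ/ρ₀ = −αΔT + βΔS across each adjacent pair:
  39–58 m: −αΔT+βΔS = −(2.4 × 10⁻⁴)(-3.2)+(7.2 × 10⁻⁴)(+0.15) = 8.8 × 10⁻⁴ → stable
  58–90 m: −αΔT+βΔS = −(2.4 × 10⁻⁴)(-3.1)+(7.2 × 10⁻⁴)(-0.24) = 5.7 × 10⁻⁴ → stable
  90–177 m: −αΔT+βΔS = −(2.4 × 10⁻⁴)(+0.0)+(7.2 × 10⁻⁴)(+0.32) = 2.3 × 10⁻⁴ → stable
  177–187 m: −αΔT+βΔS = −(2.4 × 10⁻⁴)(+5.7)+(7.2 × 10⁻⁴)(-0.38) = -1.6 × 10⁻³ → UNSTABLE
  187–193 m: −αΔT+βΔS = −(2.4 × 10⁻⁴)(-3.5)+(7.2 × 10⁻⁴)(+0.34) = 1.1 × 10⁻³ → stable
The 177–187 m interval has Δρ < 0: lighter water underlies denser water.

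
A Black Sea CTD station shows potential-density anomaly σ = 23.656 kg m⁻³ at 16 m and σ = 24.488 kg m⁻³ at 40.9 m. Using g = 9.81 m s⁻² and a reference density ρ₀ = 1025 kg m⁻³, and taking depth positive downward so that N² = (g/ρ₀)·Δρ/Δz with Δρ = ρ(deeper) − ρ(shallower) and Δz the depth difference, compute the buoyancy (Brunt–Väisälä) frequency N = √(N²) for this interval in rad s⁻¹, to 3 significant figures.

Δρ = 1024.488 − 1023.656 = 0.832 kg m⁻³ over Δz = 40.9 − 16 = 24.9 m.
N² = (9.81/1025) × (0.832/24.9) = 3.1979 × 10⁻⁴ s⁻².
N = √(3.1979 × 10⁻⁴) = 0.017883 rad s⁻¹ ≈ 0.0179 rad s⁻¹.

0.0179 rad s⁻¹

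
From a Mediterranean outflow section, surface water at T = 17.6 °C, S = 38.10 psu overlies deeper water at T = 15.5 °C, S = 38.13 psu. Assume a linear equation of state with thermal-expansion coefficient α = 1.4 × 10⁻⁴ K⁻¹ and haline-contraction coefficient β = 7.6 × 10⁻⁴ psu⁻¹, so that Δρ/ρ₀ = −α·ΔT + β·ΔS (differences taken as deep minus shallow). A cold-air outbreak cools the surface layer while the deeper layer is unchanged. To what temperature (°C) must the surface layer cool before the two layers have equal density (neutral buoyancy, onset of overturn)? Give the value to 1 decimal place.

15.3 °C

Neutral buoyancy requires Δρ = 0, i.e. −α(T_deep − T_surf′) + β(S_deep − S_surf) = 0.
T_surf′ = T_deep − (β/α)·ΔS = 15.5 − (7.6 × 10⁻⁴/1.4 × 10⁻⁴)·(+0.03) = 15.337 °C.
Cooling required: 17.6 − (15.337) = 2.263 °C.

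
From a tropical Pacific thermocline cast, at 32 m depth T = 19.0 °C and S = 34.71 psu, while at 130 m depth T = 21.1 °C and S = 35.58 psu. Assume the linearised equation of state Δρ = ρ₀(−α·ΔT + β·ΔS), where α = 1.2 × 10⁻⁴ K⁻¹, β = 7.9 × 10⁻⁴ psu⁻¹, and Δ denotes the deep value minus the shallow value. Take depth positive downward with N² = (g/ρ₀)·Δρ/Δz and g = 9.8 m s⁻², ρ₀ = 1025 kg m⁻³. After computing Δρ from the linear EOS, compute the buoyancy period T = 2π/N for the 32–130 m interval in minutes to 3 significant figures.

15.9 min

ΔT = +2.1 K, ΔS = +0.87 psu (deep − shallow).
Δρ/ρ₀ = −αΔT + βΔS = -2.52 × 10⁻⁴ + 6.873 × 10⁻⁴ = 4.353 × 10⁻⁴, so Δρ ≈ 0.4462 kg m⁻³.
N² = (g/ρ₀)·Δρ/Δz = g·(Δρ/ρ₀)/Δz = 9.8 × 4.353 × 10⁻⁴ / 98 = 4.3530 × 10⁻⁵ s⁻².
N = √(4.3530 × 10⁻⁵) = 6.5977 × 10⁻³ rad s⁻¹ → T = 2π/N = 952.33 s = 15.872 min ≈ 15.9 min.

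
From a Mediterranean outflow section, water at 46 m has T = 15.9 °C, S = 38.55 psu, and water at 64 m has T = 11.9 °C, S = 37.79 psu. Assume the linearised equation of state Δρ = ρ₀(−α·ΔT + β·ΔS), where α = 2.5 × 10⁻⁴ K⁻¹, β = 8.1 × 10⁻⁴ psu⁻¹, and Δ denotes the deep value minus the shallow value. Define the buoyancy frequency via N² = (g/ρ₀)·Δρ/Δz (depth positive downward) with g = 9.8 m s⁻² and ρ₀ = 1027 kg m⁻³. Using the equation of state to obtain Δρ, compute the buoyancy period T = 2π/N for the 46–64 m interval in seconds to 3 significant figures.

ΔT = -4.0 K, ΔS = -0.76 psu (deep − shallow).
Δρ/ρ₀ = −αΔT + βΔS = 1.00 × 10⁻³ − 6.156 × 10⁻⁴ = 3.844 × 10⁻⁴, so Δρ ≈ 0.3948 kg m⁻³.
N² = (g/ρ₀)·Δρ/Δz = g·(Δρ/ρ₀)/Δz = 9.8 × 3.844 × 10⁻⁴ / 18 = 2.0928 × 10⁻⁴ s⁻².
N = √(2.0928 × 10⁻⁴) = 0.014467 rad s⁻¹ → T = 2π/N = 434.31 s ≈ 434 s.

434 s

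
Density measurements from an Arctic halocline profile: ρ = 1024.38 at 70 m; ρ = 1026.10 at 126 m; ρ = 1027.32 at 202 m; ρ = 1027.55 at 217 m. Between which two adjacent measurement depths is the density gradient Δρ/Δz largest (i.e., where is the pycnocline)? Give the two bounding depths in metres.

Compute the density gradient over each adjacent pair:
  70–126 m: Δρ/Δz = 1.72/56 = 0.031 kg m⁻⁴
  126–202 m: Δρ/Δz = 1.22/76 = 0.016 kg m⁻⁴
  202–217 m: Δρ/Δz = 0.23/15 = 0.015 kg m⁻⁴
The largest gradient is in the 70–126 m interval — the pycnocline.

70–126 m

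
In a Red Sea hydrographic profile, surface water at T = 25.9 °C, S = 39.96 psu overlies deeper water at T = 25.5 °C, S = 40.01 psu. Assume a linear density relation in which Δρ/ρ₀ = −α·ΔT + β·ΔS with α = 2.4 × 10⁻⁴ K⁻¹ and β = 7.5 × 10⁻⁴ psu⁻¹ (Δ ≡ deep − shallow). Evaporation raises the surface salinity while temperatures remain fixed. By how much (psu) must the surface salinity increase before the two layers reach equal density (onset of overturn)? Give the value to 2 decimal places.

Neutral buoyancy requires −α(T_deep − T_surf) + β(S_deep − S_surf′) = 0.
S_surf′ = S_deep − (α/β)·ΔT = 40.01 − (2.4 × 10⁻⁴/7.5 × 10⁻⁴)·(-0.4) = 40.1380 psu.
Increase required: 40.1380 − 39.96 = 0.1780 psu.

0.18 psu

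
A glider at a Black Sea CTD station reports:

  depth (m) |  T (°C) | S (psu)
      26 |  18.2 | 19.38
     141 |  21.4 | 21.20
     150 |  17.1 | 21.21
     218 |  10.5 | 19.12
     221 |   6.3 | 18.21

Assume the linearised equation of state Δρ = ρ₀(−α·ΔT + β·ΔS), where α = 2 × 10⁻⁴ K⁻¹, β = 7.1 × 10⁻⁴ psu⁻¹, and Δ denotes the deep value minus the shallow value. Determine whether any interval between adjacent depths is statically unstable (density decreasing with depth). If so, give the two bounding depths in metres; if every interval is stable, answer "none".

Evaluate Δρ/ρ₀ = −αΔT + βΔS across each adjacent pair:
  26–141 m: −αΔT+βΔS = −(2 × 10⁻⁴)(+3.2)+(7.1 × 10⁻⁴)(+1.82) = 6.5 × 10⁻⁴ → stable
  141–150 m: −αΔT+βΔS = −(2 × 10⁻⁴)(-4.3)+(7.1 × 10⁻⁴)(+0.01) = 8.7 × 10⁻⁴ → stable
  150–218 m: −αΔT+βΔS = −(2 × 10⁻⁴)(-6.6)+(7.1 × 10⁻⁴)(-2.09) = -1.6 × 10⁻⁴ → UNSTABLE
  218–221 m: −αΔT+βΔS = −(2 × 10⁻⁴)(-4.2)+(7.1 × 10⁻⁴)(-0.91) = 1.9 × 10⁻⁴ → stable
The 150–218 m interval has Δρ < 0: lighter water underlies denser water.

150–218 m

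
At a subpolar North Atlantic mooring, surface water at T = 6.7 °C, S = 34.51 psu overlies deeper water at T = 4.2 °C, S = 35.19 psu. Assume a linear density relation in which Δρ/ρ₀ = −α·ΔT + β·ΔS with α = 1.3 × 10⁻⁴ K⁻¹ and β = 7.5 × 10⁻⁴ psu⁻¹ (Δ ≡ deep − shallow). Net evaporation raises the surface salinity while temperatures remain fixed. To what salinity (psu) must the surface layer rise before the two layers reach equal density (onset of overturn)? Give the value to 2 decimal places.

Neutral buoyancy requires −α(T_deep − T_surf) + β(S_deep − S_surf′) = 0.
S_surf′ = S_deep − (α/β)·ΔT = 35.19 − (1.3 × 10⁻⁴/7.5 × 10⁻⁴)·(-2.5) = 35.6233 psu.
Increase required: 35.6233 − 34.51 = 1.1133 psu.

35.62 psu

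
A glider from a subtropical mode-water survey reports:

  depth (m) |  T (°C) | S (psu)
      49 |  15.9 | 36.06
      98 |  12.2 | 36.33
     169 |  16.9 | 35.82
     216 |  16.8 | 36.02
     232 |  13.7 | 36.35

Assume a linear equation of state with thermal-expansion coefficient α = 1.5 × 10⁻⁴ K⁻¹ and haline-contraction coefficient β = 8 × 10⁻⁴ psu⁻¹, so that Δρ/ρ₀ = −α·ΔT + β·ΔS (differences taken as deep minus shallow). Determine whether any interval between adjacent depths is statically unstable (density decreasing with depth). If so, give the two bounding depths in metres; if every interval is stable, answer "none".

98–169 m

Evaluate Δρ/ρ₀ = −αΔT + βΔS across each adjacent pair:
  49–98 m: −αΔT+βΔS = −(1.5 × 10⁻⁴)(-3.7)+(8 × 10⁻⁴)(+0.27) = 7.7 × 10⁻⁴ → stable
  98–169 m: −αΔT+βΔS = −(1.5 × 10⁻⁴)(+4.7)+(8 × 10⁻⁴)(-0.51) = -1.1 × 10⁻³ → UNSTABLE
  169–216 m: −αΔT+βΔS = −(1.5 × 10⁻⁴)(-0.1)+(8 × 10⁻⁴)(+0.20) = 1.8 × 10⁻⁴ → stable
  216–232 m: −αΔT+βΔS = −(1.5 × 10⁻⁴)(-3.1)+(8 × 10⁻⁴)(+0.33) = 7.3 × 10⁻⁴ → stable
The 98–169 m interval has Δρ < 0: lighter water underlies denser water.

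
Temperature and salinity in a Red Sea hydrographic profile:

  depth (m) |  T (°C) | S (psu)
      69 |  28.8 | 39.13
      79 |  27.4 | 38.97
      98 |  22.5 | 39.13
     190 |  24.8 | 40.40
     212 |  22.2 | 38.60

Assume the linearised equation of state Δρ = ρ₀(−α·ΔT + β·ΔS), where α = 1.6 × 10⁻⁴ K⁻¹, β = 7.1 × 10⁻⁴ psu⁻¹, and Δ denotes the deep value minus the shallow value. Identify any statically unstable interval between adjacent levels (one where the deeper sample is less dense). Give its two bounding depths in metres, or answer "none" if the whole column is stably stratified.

190–212 m

Evaluate Δρ/ρ₀ = −αΔT + βΔS across each adjacent pair:
  69–79 m: −αΔT+βΔS = −(1.6 × 10⁻⁴)(-1.4)+(7.1 × 10⁻⁴)(-0.16) = 1.1 × 10⁻⁴ → stable
  79–98 m: −αΔT+βΔS = −(1.6 × 10⁻⁴)(-4.9)+(7.1 × 10⁻⁴)(+0.16) = 9.0 × 10⁻⁴ → stable
  98–190 m: −αΔT+βΔS = −(1.6 × 10⁻⁴)(+2.3)+(7.1 × 10⁻⁴)(+1.27) = 5.3 × 10⁻⁴ → stable
  190–212 m: −αΔT+βΔS = −(1.6 × 10⁻⁴)(-2.6)+(7.1 × 10⁻⁴)(-1.80) = -8.6 × 10⁻⁴ → UNSTABLE
The 190–212 m interval has Δρ < 0: lighter water underlies denser water.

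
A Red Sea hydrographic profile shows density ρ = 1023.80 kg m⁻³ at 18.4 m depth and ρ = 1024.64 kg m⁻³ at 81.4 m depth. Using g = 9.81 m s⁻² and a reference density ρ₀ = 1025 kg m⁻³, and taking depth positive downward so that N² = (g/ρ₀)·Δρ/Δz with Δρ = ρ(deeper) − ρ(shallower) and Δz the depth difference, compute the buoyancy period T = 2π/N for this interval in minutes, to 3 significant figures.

Δρ = 1024.64 − 1023.80 = 0.84 kg m⁻³ over Δz = 81.4 − 18.4 = 63 m.
N² = (9.81/1025) × (0.84/63) = 1.2761 × 10⁻⁴ s⁻².
N = √(1.2761 × 10⁻⁴) = 0.011296 rad s⁻¹, so T = 2π/N = 556.23 s = 9.2705 min ≈ 9.27 min.

9.27 min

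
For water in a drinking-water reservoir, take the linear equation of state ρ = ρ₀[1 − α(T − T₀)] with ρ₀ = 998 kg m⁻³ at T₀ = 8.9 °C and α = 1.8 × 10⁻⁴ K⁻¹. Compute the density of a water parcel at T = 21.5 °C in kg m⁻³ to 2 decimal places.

T − T₀ = +12.6 K.
Bracket = 1 − α·(+12.6) = 1 + (-2.268 × 10⁻³) = 0.9977320.
ρ = 998 × 0.9977320 = 995.74 kg m⁻³.

995.74 kg m⁻³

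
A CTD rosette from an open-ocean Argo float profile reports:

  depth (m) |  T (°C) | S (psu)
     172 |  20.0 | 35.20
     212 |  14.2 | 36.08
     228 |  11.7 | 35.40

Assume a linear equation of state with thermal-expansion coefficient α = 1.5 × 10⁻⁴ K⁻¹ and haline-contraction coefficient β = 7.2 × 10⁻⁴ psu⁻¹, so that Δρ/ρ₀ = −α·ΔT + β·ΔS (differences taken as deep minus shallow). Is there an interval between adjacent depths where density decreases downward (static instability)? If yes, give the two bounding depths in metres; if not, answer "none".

212–228 m

Evaluate Δρ/ρ₀ = −αΔT + βΔS across each adjacent pair:
  172–212 m: −αΔT+βΔS = −(1.5 × 10⁻⁴)(-5.8)+(7.2 × 10⁻⁴)(+0.88) = 1.5 × 10⁻³ → stable
  212–228 m: −αΔT+βΔS = −(1.5 × 10⁻⁴)(-2.5)+(7.2 × 10⁻⁴)(-0.68) = -1.1 × 10⁻⁴ → UNSTABLE
The 212–228 m interval has Δρ < 0: lighter water underlies denser water.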